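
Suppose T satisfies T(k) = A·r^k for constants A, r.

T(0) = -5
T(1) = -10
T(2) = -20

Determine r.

Consecutive ratio: -10/(-5) = 2, and -20/(-10) = 2, so r = 2.
Then A·2^0 = -5 gives A = -5, and T(k) = -5·2^k.

2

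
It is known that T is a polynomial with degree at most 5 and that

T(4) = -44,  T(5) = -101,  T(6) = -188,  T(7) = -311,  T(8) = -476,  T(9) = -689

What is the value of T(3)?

First differences: -57, -87, -123, -165, -213. Second differences: -30, -36, -42, -48. Third differences: -6, -6, -6.
Level-3 differences are constant, so T has degree 3.
Fitting a degree-3 polynomial gives T(t) = -t³ + 4t + 4.
Then T(3) = -11.

-11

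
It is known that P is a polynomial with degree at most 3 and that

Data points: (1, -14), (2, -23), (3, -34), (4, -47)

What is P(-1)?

-2

First differences: -9, -11, -13. Second differences: -2, -2.
Level-2 differences are constant, so P has degree 2.
Fitting a degree-2 polynomial gives P(x) = -x² - 6x - 7.
Then P(-1) = -2.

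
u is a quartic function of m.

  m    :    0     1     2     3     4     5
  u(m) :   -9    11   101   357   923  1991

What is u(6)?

First differences: 20, 90, 256, 566, 1068. Second differences: 70, 166, 310, 502. Third differences: 96, 144, 192. Fourth differences: 48, 48.
Level-4 differences are constant, so u has degree 4.
Fitting a degree-4 polynomial gives u(m) = 2m^4 + 4m³ + 9m² + 5m - 9.
Then u(6) = 3801.

3801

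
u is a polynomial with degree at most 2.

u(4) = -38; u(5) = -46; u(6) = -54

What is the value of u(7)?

-62

Write u(n) = an² + bn + c; the 3 given values yield a linear system in the 3 coefficients.
Solving, the leading coefficient vanishes, and u(n) = -8n - 6.
Then u(7) = -62.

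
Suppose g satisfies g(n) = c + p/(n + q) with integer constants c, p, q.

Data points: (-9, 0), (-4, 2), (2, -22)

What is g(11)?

(g(n) − c)(n + q) = p for each data point; the three points give a linear system in c and q, then p follows.
Solving: c = -2, q = -1, p = -20, so g(n) = -2 − 20/(n − 1).
Then g(11) = -2 − 20/10 = -4.

-4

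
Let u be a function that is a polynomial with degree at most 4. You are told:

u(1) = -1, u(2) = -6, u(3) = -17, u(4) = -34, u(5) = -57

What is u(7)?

-121

Write u(x) = ax^4 + bx³ + cx² + dx + e; the 5 given values yield a linear system in the 5 coefficients.
Solving, the top 2 coefficients vanish, and u(x) = -3x² + 4x - 2.
Then u(7) = -121.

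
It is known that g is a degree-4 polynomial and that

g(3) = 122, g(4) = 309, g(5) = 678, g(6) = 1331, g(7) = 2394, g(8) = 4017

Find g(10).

9663

First differences: 187, 369, 653, 1063, 1623. Second differences: 182, 284, 410, 560. Third differences: 102, 126, 150. Fourth differences: 24, 24.
Level-4 differences are constant, so g has degree 4.
Fitting a degree-4 polynomial gives g(t) = t^4 - t³ + 6t² + 7t - 7.
Then g(10) = 9663.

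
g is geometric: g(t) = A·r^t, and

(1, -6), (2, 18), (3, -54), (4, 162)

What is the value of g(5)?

-486

Consecutive ratio: 18/(-6) = -3, and -54/18 = -3, so r = -3.
Then A·(-3)^1 = -6 gives A = 2, and g(t) = 2·(-3)^t.
g(5) = 2·(-3)^5 = -486.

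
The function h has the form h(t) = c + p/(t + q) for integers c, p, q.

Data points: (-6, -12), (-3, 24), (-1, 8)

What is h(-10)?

-4

(h(t) − c)(t + q) = p for each data point; the three points give a linear system in c and q, then p follows.
Solving: c = 0, q = 4, p = 24, so h(t) = 24/(t + 4).
Then h(-10) = 0 + 24/(-6) = -4.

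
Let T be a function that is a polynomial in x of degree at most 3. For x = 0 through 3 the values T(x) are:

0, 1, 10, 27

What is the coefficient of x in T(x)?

-3

Write T(x) = ax³ + bx² + cx + d; the 4 given values yield a linear system in the 4 coefficients.
Solving, the leading coefficient vanishes, and T(x) = 4x² - 3x.
The coefficient of x is -3.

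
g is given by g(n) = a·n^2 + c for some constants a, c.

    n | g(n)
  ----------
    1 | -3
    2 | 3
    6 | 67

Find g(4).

From g(1) = -3 and g(2) = 3: 1a + c = -3 and 4a + c = 3.
Subtracting: 3a = 6, so a = 2; then c = -3 − 2·1 = -5.
So g(n) = 2n² − 5, and g(4) = 27.

27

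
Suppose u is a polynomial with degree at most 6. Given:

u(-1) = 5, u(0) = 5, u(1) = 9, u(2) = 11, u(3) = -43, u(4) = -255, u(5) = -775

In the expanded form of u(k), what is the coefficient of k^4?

-2

First differences: 0, 4, 2, -54, -212, -520. Second differences: 4, -2, -56, -158, -308. Third differences: -6, -54, -102, -150. Fourth differences: -48, -48, -48.
Level-4 differences are constant, so u has degree 4.
Fitting a degree-4 polynomial gives u(k) = -2k^4 + 3k³ + 4k² - k + 5.
The coefficient of k^4 is -2.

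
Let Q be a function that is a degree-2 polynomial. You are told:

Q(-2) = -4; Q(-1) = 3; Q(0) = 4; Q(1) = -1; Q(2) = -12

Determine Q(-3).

First differences: 7, 1, -5, -11. Second differences: -6, -6, -6.
Level-2 differences are constant, so Q has degree 2.
Fitting a degree-2 polynomial gives Q(k) = -3k² - 2k + 4.
Then Q(-3) = -17.

-17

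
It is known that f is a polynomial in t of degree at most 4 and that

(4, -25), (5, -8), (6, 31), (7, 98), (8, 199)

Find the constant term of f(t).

Write f(t) = at^4 + bt³ + ct² + dt + e; the 5 given values yield a linear system in the 5 coefficients.
Solving, the leading coefficient vanishes, and f(t) = t³ - 4t² - 8t + 7.
The constant term is f(0) = 7.

7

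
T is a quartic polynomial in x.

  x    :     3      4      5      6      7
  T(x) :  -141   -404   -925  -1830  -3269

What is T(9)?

Write T(x) = ax^4 + bx³ + cx² + dx + e; the 5 given values yield a linear system in the 5 coefficients.
Solving, T(x) = -x^4 - 3x³ + 4x² - 5x.
Then T(9) = -8469.

-8469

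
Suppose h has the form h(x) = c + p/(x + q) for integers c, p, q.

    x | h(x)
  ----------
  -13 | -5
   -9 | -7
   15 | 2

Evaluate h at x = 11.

3

(h(x) − c)(x + q) = p for each data point; the three points give a linear system in c and q, then p follows.
Solving: c = -1, q = 1, p = 48, so h(x) = -1 + 48/(x + 1).
Then h(11) = -1 + 48/12 = 3.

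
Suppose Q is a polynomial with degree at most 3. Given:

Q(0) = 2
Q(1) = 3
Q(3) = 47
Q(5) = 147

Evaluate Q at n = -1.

15

Write Q(n) = an³ + bn² + cn + d; the 4 given values yield a linear system in the 4 coefficients.
Solving, the leading coefficient vanishes, and Q(n) = 7n² - 6n + 2.
Then Q(-1) = 15.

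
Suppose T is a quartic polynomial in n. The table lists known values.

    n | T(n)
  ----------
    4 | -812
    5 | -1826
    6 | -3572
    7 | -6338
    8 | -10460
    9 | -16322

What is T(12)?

-48908

Write T(n) = an^4 + bn³ + cn² + dn + e; the 6 given values yield a linear system in the 5 coefficients.
Solving, T(n) = -2n^4 - 4n³ - 4n² + 4n + 4.
Then T(12) = -48908.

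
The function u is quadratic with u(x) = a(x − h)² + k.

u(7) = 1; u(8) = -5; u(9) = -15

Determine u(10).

-29

First differences -6, -10; second difference -4 = 2a, so a = -2.
Expanding, the x-coefficient is −2ah = 4h; matching it to the data gives h = 6, and then k = 3.
So u(x) = -2(x − 6)² + 3.
u(10) = -2·4² + 3 = -29.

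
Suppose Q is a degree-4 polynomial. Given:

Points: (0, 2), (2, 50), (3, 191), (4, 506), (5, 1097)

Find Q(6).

2090

Write Q(n) = an^4 + bn³ + cn² + dn + e; the 5 given values yield a linear system in the 5 coefficients.
Solving, Q(n) = n^4 + 3n³ + 5n² - 6n + 2.
Then Q(6) = 2090.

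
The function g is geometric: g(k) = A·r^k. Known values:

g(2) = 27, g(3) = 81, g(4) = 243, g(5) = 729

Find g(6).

2187

Consecutive ratio: 81/27 = 3, and 243/81 = 3, so r = 3.
Then A·3^2 = 27 gives A = 3, and g(k) = 3·3^k.
g(6) = 3·3^6 = 2187.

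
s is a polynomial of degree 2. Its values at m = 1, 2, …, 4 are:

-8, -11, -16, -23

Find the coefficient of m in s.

0

Write s(m) = am² + bm + c; the 4 given values yield a linear system in the 3 coefficients.
Solving, s(m) = -m² - 7.
The coefficient of m is 0.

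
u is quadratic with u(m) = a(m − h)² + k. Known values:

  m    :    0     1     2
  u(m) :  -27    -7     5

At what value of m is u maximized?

First differences 20, 12; second difference -8 = 2a, so a = -4.
Expanding, the m-coefficient is −2ah = 8h; matching it to the data gives h = 3, and then k = 9.
So u(m) = -4(m − 3)² + 9.
Hence h = 3.

3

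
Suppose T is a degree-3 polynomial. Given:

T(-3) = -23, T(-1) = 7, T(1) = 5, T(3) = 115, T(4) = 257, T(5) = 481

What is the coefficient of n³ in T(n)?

Write T(n) = an³ + bn² + cn + d; the 6 given values yield a linear system in the 4 coefficients.
Solving, T(n) = 3n³ + 5n² - 4n + 1.
The coefficient of n³ is 3.

3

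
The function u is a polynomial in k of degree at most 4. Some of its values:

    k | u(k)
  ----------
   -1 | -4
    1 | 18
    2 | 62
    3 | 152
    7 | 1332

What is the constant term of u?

Write u(k) = ak^4 + bk³ + ck² + dk + e; the 5 given values yield a linear system in the 5 coefficients.
Solving, the leading coefficient vanishes, and u(k) = 3k³ + 5k² + 8k + 2.
The constant term is u(0) = 2.

2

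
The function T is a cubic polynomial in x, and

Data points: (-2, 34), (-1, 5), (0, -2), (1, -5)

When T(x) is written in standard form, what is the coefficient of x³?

Write T(x) = ax³ + bx² + cx + d; the 4 given values yield a linear system in the 4 coefficients.
Solving, T(x) = -3x³ + 2x² - 2x - 2.
The coefficient of x³ is -3.

-3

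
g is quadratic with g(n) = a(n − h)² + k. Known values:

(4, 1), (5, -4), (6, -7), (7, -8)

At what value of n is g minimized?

First differences -5, -3, -1; second difference 2 = 2a, so a = 1.
Expanding, the n-coefficient is −2ah = -2h; matching it to the data gives h = 7, and then k = -8.
So g(n) = 1(n − 7)² − 8.
Hence h = 7.

7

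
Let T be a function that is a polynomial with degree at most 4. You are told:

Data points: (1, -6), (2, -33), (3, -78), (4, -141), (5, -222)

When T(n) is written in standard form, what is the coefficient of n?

0

Write T(n) = an^4 + bn³ + cn² + dn + e; the 5 given values yield a linear system in the 5 coefficients.
Solving, the top 2 coefficients vanish, and T(n) = -9n² + 3.
The coefficient of n is 0.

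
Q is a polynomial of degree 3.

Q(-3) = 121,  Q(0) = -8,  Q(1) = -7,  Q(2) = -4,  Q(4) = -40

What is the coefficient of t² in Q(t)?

Write Q(t) = at³ + bt² + ct + d; the 5 given values yield a linear system in the 4 coefficients.
Solving, Q(t) = -2t³ + 7t² - 4t - 8.
The coefficient of t² is 7.

7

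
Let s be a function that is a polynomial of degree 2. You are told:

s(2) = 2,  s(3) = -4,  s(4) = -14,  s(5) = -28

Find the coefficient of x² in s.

-2

Write s(x) = ax² + bx + c; the 4 given values yield a linear system in the 3 coefficients.
Solving, s(x) = -2x² + 4x + 2.
The coefficient of x² is -2.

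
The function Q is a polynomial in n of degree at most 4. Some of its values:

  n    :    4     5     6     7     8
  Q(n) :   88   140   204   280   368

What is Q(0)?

0

First differences: 52, 64, 76, 88. Second differences: 12, 12, 12.
Level-2 differences are constant, so Q has degree 2.
Fitting a degree-2 polynomial gives Q(n) = 6n² - 2n.
The constant term is Q(0) = 0.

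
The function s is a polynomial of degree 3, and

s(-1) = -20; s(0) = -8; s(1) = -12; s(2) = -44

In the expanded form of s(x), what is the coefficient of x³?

-2

Write s(x) = ax³ + bx² + cx + d; the 4 given values yield a linear system in the 4 coefficients.
Solving, s(x) = -2x³ - 8x² + 6x - 8.
The coefficient of x³ is -2.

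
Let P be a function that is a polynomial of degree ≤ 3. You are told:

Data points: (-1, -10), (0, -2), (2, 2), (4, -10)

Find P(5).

Write P(n) = an³ + bn² + cn + d; the 4 given values yield a linear system in the 4 coefficients.
Solving, the leading coefficient vanishes, and P(n) = -2n² + 6n - 2.
Then P(5) = -22.

-22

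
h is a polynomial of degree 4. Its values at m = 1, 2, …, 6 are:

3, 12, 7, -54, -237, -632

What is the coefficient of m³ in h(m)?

First differences: 9, -5, -61, -183, -395. Second differences: -14, -56, -122, -212. Third differences: -42, -66, -90. Fourth differences: -24, -24.
Level-4 differences are constant, so h has degree 4.
Fitting a degree-4 polynomial gives h(m) = -m^4 + 3m³ + 3m - 2.
The coefficient of m³ is 3.

3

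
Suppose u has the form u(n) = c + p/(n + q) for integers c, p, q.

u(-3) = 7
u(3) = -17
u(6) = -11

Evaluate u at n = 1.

(u(n) − c)(n + q) = p for each data point; the three points give a linear system in c and q, then p follows.
Solving: c = -5, q = 0, p = -36, so u(n) = -5 − 36/(n + 0).
Then u(1) = -5 − 36/1 = -41.

-41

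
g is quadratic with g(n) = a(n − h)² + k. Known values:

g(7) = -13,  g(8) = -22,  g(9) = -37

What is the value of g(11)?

First differences -9, -15; second difference -6 = 2a, so a = -3.
Expanding, the n-coefficient is −2ah = 6h; matching it to the data gives h = 6, and then k = -10.
So g(n) = -3(n − 6)² − 10.
g(11) = -3·5² − 10 = -85.

-85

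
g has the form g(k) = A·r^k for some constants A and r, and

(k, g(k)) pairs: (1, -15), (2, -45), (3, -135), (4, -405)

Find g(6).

Consecutive ratio: -45/(-15) = 3, and -135/(-45) = 3, so r = 3.
Then A·3^1 = -15 gives A = -5, and g(k) = -5·3^k.
g(6) = -5·3^6 = -3645.

-3645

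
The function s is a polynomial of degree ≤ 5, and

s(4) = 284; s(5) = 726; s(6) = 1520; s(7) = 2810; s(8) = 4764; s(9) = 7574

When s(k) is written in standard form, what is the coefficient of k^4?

1

First differences: 442, 794, 1290, 1954, 2810. Second differences: 352, 496, 664, 856. Third differences: 144, 168, 192. Fourth differences: 24, 24.
Level-4 differences are constant, so s has degree 4.
Fitting a degree-4 polynomial gives s(k) = k^4 + 2k³ - 5k² - 4k - 4.
The coefficient of k^4 is 1.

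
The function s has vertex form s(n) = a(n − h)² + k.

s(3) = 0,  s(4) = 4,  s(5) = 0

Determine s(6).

-12

First differences 4, -4; second difference -8 = 2a, so a = -4.
Expanding, the n-coefficient is −2ah = 8h; matching it to the data gives h = 4, and then k = 4.
So s(n) = -4(n − 4)² + 4.
s(6) = -4·2² + 4 = -12.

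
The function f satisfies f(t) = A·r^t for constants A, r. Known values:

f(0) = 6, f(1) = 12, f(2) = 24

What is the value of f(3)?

48

Consecutive ratio: 12/6 = 2, and 24/12 = 2, so r = 2.
Then A·2^0 = 6 gives A = 6, and f(t) = 6·2^t.
f(3) = 6·2^3 = 48.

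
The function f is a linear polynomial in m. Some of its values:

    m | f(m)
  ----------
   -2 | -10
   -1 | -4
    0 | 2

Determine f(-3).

Write f(m) = am + b; the 3 given values yield a linear system in the 2 coefficients.
Solving, f(m) = 6m + 2.
Then f(-3) = -16.

-16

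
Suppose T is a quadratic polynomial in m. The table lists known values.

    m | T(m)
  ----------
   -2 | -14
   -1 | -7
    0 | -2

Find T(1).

1

Write T(m) = am² + bm + c; the 3 given values yield a linear system in the 3 coefficients.
Solving, T(m) = -m² + 4m - 2.
Then T(1) = 1.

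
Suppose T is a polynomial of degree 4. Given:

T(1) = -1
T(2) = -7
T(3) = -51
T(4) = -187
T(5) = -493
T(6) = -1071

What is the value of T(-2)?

Write T(m) = am^4 + bm³ + cm² + dm + e; the 6 given values yield a linear system in the 5 coefficients.
Solving, T(m) = -m^4 + m³ + 2m - 3.
Then T(-2) = -31.

-31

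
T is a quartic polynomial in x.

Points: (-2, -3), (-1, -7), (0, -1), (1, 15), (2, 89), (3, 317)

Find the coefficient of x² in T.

Write T(x) = ax^4 + bx³ + cx² + dx + e; the 6 given values yield a linear system in the 5 coefficients.
Solving, T(x) = 2x^4 + 4x³ + 3x² + 7x - 1.
The coefficient of x² is 3.

3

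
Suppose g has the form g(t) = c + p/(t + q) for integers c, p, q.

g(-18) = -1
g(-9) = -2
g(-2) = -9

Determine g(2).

(g(t) − c)(t + q) = p for each data point; the three points give a linear system in c and q, then p follows.
Solving: c = 0, q = 0, p = 18, so g(t) = 18/(t + 0).
Then g(2) = 0 + 18/2 = 9.

9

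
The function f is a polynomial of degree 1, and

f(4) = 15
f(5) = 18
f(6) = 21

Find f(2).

Write f(t) = at + b; the 3 given values yield a linear system in the 2 coefficients.
Solving, f(t) = 3t + 3.
Then f(2) = 9.

9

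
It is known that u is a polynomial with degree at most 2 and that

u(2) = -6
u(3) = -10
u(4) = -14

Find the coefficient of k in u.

First differences: -4, -4.
Level-1 differences are constant, so u has degree 1.
Fitting a degree-1 polynomial gives u(k) = -4k + 2.
The coefficient of k is -4.

-4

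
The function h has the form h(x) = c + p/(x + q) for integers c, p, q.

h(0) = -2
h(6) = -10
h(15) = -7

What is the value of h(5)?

-12

(h(x) − c)(x + q) = p for each data point; the three points give a linear system in c and q, then p follows.
Solving: c = -6, q = -3, p = -12, so h(x) = -6 − 12/(x − 3).
Then h(5) = -6 − 12/2 = -12.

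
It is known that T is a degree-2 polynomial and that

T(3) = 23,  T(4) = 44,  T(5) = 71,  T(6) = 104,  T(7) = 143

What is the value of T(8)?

Write T(x) = ax² + bx + c; the 5 given values yield a linear system in the 3 coefficients.
Solving, T(x) = 3x² - 4.
Then T(8) = 188.

188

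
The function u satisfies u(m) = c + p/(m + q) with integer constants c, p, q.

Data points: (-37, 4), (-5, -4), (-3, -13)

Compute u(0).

(u(m) − c)(m + q) = p for each data point; the three points give a linear system in c and q, then p follows.
Solving: c = 5, q = 1, p = 36, so u(m) = 5 + 36/(m + 1).
Then u(0) = 5 + 36/1 = 41.

41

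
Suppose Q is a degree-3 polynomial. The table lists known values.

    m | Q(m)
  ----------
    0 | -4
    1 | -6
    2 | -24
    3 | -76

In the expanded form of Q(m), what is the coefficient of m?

0

Write Q(m) = am³ + bm² + cm + d; the 4 given values yield a linear system in the 4 coefficients.
Solving, Q(m) = -3m³ + m² - 4.
The coefficient of m is 0.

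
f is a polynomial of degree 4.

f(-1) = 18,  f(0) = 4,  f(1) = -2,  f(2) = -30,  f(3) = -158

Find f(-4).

-312

Write f(n) = an^4 + bn³ + cn² + dn + e; the 5 given values yield a linear system in the 5 coefficients.
Solving, f(n) = -2n^4 - n³ + 6n² - 9n + 4.
Then f(-4) = -312.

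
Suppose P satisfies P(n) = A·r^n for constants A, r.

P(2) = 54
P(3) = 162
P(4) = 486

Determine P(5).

Consecutive ratio: 162/54 = 3, and 486/162 = 3, so r = 3.
Then A·3^2 = 54 gives A = 6, and P(n) = 6·3^n.
P(5) = 6·3^5 = 1458.

1458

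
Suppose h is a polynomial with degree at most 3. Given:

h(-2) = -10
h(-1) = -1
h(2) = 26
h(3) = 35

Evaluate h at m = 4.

Write h(m) = am³ + bm² + cm + d; the 4 given values yield a linear system in the 4 coefficients.
Solving, the top 2 coefficients vanish, and h(m) = 9m + 8.
Then h(4) = 44.

44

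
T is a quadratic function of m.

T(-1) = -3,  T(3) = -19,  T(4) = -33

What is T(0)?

Write T(m) = am² + bm + c; the 3 given values yield a linear system in the 3 coefficients.
Solving, T(m) = -2m² - 1.
The constant term is T(0) = -1.

-1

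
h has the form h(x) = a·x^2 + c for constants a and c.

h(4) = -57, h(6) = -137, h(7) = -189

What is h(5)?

-93

From h(4) = -57 and h(6) = -137: 16a + c = -57 and 36a + c = -137.
Subtracting: 20a = -80, so a = -4; then c = -57 − (-4)·16 = 7.
So h(x) = -4x² + 7, and h(5) = -93.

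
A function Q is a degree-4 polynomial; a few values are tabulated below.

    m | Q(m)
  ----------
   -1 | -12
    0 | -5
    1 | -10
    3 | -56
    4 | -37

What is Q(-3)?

Write Q(m) = am^4 + bm³ + cm² + dm + e; the 5 given values yield a linear system in the 5 coefficients.
Solving, Q(m) = m^4 - 3m³ - 7m² + 4m - 5.
Then Q(-3) = 82.

82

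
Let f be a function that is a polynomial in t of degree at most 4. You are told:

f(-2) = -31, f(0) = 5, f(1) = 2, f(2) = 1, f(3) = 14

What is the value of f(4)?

53

Write f(t) = at^4 + bt³ + ct² + dt + e; the 5 given values yield a linear system in the 5 coefficients.
Solving, the leading coefficient vanishes, and f(t) = 2t³ - 5t² + 5.
Then f(4) = 53.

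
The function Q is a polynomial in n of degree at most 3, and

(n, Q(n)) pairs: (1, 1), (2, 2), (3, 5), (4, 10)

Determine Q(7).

37

First differences: 1, 3, 5. Second differences: 2, 2.
Level-2 differences are constant, so Q has degree 2.
Fitting a degree-2 polynomial gives Q(n) = n² - 2n + 2.
Then Q(7) = 37.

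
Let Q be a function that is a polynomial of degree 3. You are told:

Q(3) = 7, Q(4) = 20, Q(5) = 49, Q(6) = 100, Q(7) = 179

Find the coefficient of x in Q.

4

First differences: 13, 29, 51, 79. Second differences: 16, 22, 28. Third differences: 6, 6.
Level-3 differences are constant, so Q has degree 3.
Fitting a degree-3 polynomial gives Q(x) = x³ - 4x² + 4x + 4.
The coefficient of x is 4.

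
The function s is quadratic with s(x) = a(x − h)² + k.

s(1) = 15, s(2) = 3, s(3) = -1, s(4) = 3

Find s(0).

35

First differences -12, -4, 4; second difference 8 = 2a, so a = 4.
Expanding, the x-coefficient is −2ah = -8h; matching it to the data gives h = 3, and then k = -1.
So s(x) = 4(x − 3)² − 1.
s(0) = 4·(-3)² − 1 = 35.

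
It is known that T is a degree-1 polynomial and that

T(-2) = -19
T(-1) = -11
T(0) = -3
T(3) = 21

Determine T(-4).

Write T(x) = ax + b; the 4 given values yield a linear system in the 2 coefficients.
Solving, T(x) = 8x - 3.
Then T(-4) = -35.

-35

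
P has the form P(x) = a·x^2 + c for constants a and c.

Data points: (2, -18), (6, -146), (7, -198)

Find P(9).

-326

From P(2) = -18 and P(6) = -146: 4a + c = -18 and 36a + c = -146.
Subtracting: 32a = -128, so a = -4; then c = -18 − (-4)·4 = -2.
So P(x) = -4x² − 2, and P(9) = -326.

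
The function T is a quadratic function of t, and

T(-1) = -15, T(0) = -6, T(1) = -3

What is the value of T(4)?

-30

Write T(t) = at² + bt + c; the 3 given values yield a linear system in the 3 coefficients.
Solving, T(t) = -3t² + 6t - 6.
Then T(4) = -30.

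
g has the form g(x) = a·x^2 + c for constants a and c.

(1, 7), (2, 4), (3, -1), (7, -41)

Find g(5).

-17

From g(1) = 7 and g(2) = 4: 1a + c = 7 and 4a + c = 4.
Subtracting: 3a = -3, so a = -1; then c = 7 − (-1)·1 = 8.
So g(x) = -1x² + 8, and g(5) = -17.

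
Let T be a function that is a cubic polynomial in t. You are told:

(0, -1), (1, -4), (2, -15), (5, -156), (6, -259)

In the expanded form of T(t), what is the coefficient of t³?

Write T(t) = at³ + bt² + ct + d; the 5 given values yield a linear system in the 4 coefficients.
Solving, T(t) = -t³ - t² - t - 1.
The coefficient of t³ is -1.

-1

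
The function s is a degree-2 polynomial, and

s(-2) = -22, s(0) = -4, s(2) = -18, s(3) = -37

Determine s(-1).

Write s(t) = at² + bt + c; the 4 given values yield a linear system in the 3 coefficients.
Solving, s(t) = -4t² + t - 4.
Then s(-1) = -9.

-9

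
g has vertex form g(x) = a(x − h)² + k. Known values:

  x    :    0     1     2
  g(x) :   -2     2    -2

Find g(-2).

First differences 4, -4; second difference -8 = 2a, so a = -4.
Expanding, the x-coefficient is −2ah = 8h; matching it to the data gives h = 1, and then k = 2.
So g(x) = -4(x − 1)² + 2.
g(-2) = -4·(-3)² + 2 = -34.

-34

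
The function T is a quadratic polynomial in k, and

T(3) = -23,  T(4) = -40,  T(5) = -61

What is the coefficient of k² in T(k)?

Write T(k) = ak² + bk + c; the 3 given values yield a linear system in the 3 coefficients.
Solving, T(k) = -2k² - 3k + 4.
The coefficient of k² is -2.

-2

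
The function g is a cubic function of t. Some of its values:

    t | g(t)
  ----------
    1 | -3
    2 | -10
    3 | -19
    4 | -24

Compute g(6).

Write g(t) = at³ + bt² + ct + d; the 4 given values yield a linear system in the 4 coefficients.
Solving, g(t) = t³ - 7t² + 7t - 4.
Then g(6) = 2.

2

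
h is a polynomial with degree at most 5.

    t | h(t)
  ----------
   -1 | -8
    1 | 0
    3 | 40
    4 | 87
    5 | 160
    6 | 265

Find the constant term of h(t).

-5

Write h(t) = at^5 + bt^4 + ct³ + dt² + et + p; the 6 given values yield a linear system in the 6 coefficients.
Solving, the top 2 coefficients vanish, and h(t) = t³ + t² + 3t - 5.
The constant term is h(0) = -5.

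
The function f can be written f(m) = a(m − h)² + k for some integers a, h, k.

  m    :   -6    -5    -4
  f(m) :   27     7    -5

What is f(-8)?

91

First differences -20, -12; second difference 8 = 2a, so a = 4.
Expanding, the m-coefficient is −2ah = -8h; matching it to the data gives h = -3, and then k = -9.
So f(m) = 4(m + 3)² − 9.
f(-8) = 4·(-5)² − 9 = 91.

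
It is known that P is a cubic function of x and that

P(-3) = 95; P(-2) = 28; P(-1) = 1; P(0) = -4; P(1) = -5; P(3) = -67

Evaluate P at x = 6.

Write P(x) = ax³ + bx² + cx + d; the 6 given values yield a linear system in the 4 coefficients.
Solving, P(x) = -3x³ + 2x² - 4.
Then P(6) = -580.

-580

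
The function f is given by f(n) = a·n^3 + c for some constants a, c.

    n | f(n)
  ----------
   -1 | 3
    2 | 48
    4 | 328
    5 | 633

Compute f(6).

From f(-1) = 3 and f(2) = 48: -1a + c = 3 and 8a + c = 48.
Subtracting: 9a = 45, so a = 5; then c = 3 − 5·(-1) = 8.
So f(n) = 5n³ + 8, and f(6) = 1088.

1088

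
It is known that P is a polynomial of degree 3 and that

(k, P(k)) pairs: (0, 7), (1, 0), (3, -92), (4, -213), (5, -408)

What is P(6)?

Write P(k) = ak³ + bk² + ck + d; the 5 given values yield a linear system in the 4 coefficients.
Solving, P(k) = -3k³ - k² - 3k + 7.
Then P(6) = -695.

-695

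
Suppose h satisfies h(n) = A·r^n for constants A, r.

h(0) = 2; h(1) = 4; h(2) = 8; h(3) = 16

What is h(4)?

32

Consecutive ratio: 4/2 = 2, and 8/4 = 2, so r = 2.
Then A·2^0 = 2 gives A = 2, and h(n) = 2·2^n.
h(4) = 2·2^4 = 32.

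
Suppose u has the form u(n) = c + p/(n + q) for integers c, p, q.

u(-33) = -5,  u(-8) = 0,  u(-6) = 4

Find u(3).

(u(n) − c)(n + q) = p for each data point; the three points give a linear system in c and q, then p follows.
Solving: c = -6, q = 3, p = -30, so u(n) = -6 − 30/(n + 3).
Then u(3) = -6 − 30/6 = -11.

-11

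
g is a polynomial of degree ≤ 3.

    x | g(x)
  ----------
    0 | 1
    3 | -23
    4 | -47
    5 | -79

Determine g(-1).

Write g(x) = ax³ + bx² + cx + d; the 4 given values yield a linear system in the 4 coefficients.
Solving, the leading coefficient vanishes, and g(x) = -4x² + 4x + 1.
Then g(-1) = -7.

-7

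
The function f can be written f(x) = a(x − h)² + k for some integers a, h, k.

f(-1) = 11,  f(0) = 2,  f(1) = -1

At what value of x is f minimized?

1

First differences -9, -3; second difference 6 = 2a, so a = 3.
Expanding, the x-coefficient is −2ah = -6h; matching it to the data gives h = 1, and then k = -1.
So f(x) = 3(x − 1)² − 1.
Hence h = 1.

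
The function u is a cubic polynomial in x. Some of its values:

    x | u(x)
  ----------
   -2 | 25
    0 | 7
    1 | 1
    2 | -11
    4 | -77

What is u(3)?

Write u(x) = ax³ + bx² + cx + d; the 5 given values yield a linear system in the 4 coefficients.
Solving, u(x) = -x³ - 5x + 7.
Then u(3) = -35.

-35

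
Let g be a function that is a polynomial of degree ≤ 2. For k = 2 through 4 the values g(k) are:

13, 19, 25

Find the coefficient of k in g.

First differences: 6, 6.
Level-1 differences are constant, so g has degree 1.
Fitting a degree-1 polynomial gives g(k) = 6k + 1.
The coefficient of k is 6.

6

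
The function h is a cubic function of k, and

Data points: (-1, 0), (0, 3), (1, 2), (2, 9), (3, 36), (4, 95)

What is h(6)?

First differences: 3, -1, 7, 27, 59. Second differences: -4, 8, 20, 32. Third differences: 12, 12, 12.
Level-3 differences are constant, so h has degree 3.
Fitting a degree-3 polynomial gives h(k) = 2k³ - 2k² - k + 3.
Then h(6) = 357.

357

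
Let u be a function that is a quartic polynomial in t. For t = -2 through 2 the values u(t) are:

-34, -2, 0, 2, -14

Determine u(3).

-114

Write u(t) = at^4 + bt³ + ct² + dt + e; the 5 given values yield a linear system in the 5 coefficients.
Solving, u(t) = -2t^4 + t³ + 2t² + t.
Then u(3) = -114.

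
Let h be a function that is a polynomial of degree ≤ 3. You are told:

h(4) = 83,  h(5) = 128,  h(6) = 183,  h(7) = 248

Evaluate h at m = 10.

503

First differences: 45, 55, 65. Second differences: 10, 10.
Level-2 differences are constant, so h has degree 2.
Fitting a degree-2 polynomial gives h(m) = 5m² + 3.
Then h(10) = 503.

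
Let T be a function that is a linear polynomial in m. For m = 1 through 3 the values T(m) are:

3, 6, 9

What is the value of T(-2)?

-6

First differences: 3, 3.
Level-1 differences are constant, so T has degree 1.
Fitting a degree-1 polynomial gives T(m) = 3m.
Then T(-2) = -6.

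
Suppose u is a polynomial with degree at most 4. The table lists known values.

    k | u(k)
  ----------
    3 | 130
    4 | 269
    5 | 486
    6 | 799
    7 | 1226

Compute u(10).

3371

First differences: 139, 217, 313, 427. Second differences: 78, 96, 114. Third differences: 18, 18.
Level-3 differences are constant, so u has degree 3.
Fitting a degree-3 polynomial gives u(k) = 3k³ + 3k² + 7k + 1.
Then u(10) = 3371.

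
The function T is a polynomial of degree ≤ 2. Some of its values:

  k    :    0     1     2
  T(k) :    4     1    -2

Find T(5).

Write T(k) = ak² + bk + c; the 3 given values yield a linear system in the 3 coefficients.
Solving, the leading coefficient vanishes, and T(k) = -3k + 4.
Then T(5) = -11.

-11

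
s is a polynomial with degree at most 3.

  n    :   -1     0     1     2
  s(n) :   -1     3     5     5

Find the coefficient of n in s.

First differences: 4, 2, 0. Second differences: -2, -2.
Level-2 differences are constant, so s has degree 2.
Fitting a degree-2 polynomial gives s(n) = -n² + 3n + 3.
The coefficient of n is 3.

3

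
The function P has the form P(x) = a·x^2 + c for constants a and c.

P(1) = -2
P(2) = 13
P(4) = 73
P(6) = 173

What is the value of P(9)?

From P(1) = -2 and P(2) = 13: 1a + c = -2 and 4a + c = 13.
Subtracting: 3a = 15, so a = 5; then c = -2 − 5·1 = -7.
So P(x) = 5x² − 7, and P(9) = 398.

398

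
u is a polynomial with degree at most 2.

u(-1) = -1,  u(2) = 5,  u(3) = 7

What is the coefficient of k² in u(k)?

Write u(k) = ak² + bk + c; the 3 given values yield a linear system in the 3 coefficients.
Solving, the leading coefficient vanishes, and u(k) = 2k + 1.
The coefficient of k² is 0.

0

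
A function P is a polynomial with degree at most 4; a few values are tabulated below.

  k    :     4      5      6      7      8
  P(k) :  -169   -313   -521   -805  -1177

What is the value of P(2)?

First differences: -144, -208, -284, -372. Second differences: -64, -76, -88. Third differences: -12, -12.
Level-3 differences are constant, so P has degree 3.
Fitting a degree-3 polynomial gives P(k) = -2k³ - 2k² - 4k + 7.
Then P(2) = -25.

-25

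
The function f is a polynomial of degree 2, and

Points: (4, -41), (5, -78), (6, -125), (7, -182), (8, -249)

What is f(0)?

First differences: -37, -47, -57, -67. Second differences: -10, -10, -10.
Level-2 differences are constant, so f has degree 2.
Fitting a degree-2 polynomial gives f(m) = -5m² + 8m + 7.
The constant term is f(0) = 7.

7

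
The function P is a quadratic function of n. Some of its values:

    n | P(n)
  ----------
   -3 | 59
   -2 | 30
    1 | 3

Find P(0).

2

Write P(n) = an² + bn + c; the 3 given values yield a linear system in the 3 coefficients.
Solving, P(n) = 5n² - 4n + 2.
Then P(0) = 2.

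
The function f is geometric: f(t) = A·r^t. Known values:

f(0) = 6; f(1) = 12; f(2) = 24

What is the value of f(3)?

48

Consecutive ratio: 12/6 = 2, and 24/12 = 2, so r = 2.
Then A·2^0 = 6 gives A = 6, and f(t) = 6·2^t.
f(3) = 6·2^3 = 48.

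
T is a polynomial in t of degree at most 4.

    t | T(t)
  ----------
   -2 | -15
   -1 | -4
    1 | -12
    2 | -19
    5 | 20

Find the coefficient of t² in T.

Write T(t) = at^4 + bt³ + ct² + dt + e; the 5 given values yield a linear system in the 5 coefficients.
Solving, the leading coefficient vanishes, and T(t) = t³ - 3t² - 5t - 5.
The coefficient of t² is -3.

-3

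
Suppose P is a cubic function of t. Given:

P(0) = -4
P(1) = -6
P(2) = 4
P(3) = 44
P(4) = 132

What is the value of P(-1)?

-8

First differences: -2, 10, 40, 88. Second differences: 12, 30, 48. Third differences: 18, 18.
Level-3 differences are constant, so P has degree 3.
Fitting a degree-3 polynomial gives P(t) = 3t³ - 3t² - 2t - 4.
Then P(-1) = -8.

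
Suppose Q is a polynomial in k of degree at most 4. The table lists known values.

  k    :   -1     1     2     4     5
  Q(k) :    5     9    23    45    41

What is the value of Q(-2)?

Write Q(k) = ak^4 + bk³ + ck² + dk + e; the 5 given values yield a linear system in the 5 coefficients.
Solving, the leading coefficient vanishes, and Q(k) = -k³ + 6k² + 3k + 1.
Then Q(-2) = 27.

27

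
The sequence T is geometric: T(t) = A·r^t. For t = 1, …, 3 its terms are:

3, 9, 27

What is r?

Consecutive ratio: 9/3 = 3, and 27/9 = 3, so r = 3.
Then A·3^1 = 3 gives A = 1, and T(t) = 1·3^t.

3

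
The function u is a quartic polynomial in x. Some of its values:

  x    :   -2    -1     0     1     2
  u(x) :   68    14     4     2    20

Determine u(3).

118

Write u(x) = ax^4 + bx³ + cx² + dx + e; the 5 given values yield a linear system in the 5 coefficients.
Solving, u(x) = 2x^4 - 2x³ + 2x² - 4x + 4.
Then u(3) = 118.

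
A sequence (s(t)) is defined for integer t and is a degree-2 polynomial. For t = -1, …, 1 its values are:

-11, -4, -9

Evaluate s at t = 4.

Write s(t) = at² + bt + c; the 3 given values yield a linear system in the 3 coefficients.
Solving, s(t) = -6t² + t - 4.
Then s(4) = -96.

-96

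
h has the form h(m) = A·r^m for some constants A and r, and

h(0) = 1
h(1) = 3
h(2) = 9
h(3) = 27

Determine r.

3

Consecutive ratio: 3/1 = 3, and 9/3 = 3, so r = 3.
Then A·3^0 = 1 gives A = 1, and h(m) = 1·3^m.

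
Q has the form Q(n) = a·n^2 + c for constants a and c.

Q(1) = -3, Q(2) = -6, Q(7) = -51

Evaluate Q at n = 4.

From Q(1) = -3 and Q(2) = -6: 1a + c = -3 and 4a + c = -6.
Subtracting: 3a = -3, so a = -1; then c = -3 − (-1)·1 = -2.
So Q(n) = -1n² − 2, and Q(4) = -18.

-18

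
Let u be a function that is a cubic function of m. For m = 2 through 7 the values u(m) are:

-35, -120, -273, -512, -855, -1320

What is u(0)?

First differences: -85, -153, -239, -343, -465. Second differences: -68, -86, -104, -122. Third differences: -18, -18, -18.
Level-3 differences are constant, so u has degree 3.
Fitting a degree-3 polynomial gives u(m) = -3m³ - 7m² + 7m + 3.
Then u(0) = 3.

3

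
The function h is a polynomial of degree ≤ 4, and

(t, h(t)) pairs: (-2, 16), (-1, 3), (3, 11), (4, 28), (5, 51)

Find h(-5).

91

Write h(t) = at^4 + bt³ + ct² + dt + e; the 5 given values yield a linear system in the 5 coefficients.
Solving, the top 2 coefficients vanish, and h(t) = 3t² - 4t - 4.
Then h(-5) = 91.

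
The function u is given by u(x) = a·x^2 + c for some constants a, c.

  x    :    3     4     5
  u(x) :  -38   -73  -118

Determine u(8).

-313

From u(3) = -38 and u(4) = -73: 9a + c = -38 and 16a + c = -73.
Subtracting: 7a = -35, so a = -5; then c = -38 − (-5)·9 = 7.
So u(x) = -5x² + 7, and u(8) = -313.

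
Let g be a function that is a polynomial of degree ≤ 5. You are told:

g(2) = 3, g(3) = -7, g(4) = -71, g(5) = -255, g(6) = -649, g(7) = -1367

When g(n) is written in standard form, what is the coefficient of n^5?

First differences: -10, -64, -184, -394, -718. Second differences: -54, -120, -210, -324. Third differences: -66, -90, -114. Fourth differences: -24, -24.
Level-4 differences are constant, so g has degree 4.
Fitting a degree-4 polynomial gives g(n) = -n^4 + 3n³ + n² - 7n + 5.
The coefficient of n^5 is 0.

0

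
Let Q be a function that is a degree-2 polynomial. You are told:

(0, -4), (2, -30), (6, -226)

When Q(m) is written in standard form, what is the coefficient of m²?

Write Q(m) = am² + bm + c; the 3 given values yield a linear system in the 3 coefficients.
Solving, Q(m) = -6m² - m - 4.
The coefficient of m² is -6.

-6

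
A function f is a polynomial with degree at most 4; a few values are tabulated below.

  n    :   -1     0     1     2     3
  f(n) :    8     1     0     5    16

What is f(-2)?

First differences: -7, -1, 5, 11. Second differences: 6, 6, 6.
Level-2 differences are constant, so f has degree 2.
Fitting a degree-2 polynomial gives f(n) = 3n² - 4n + 1.
Then f(-2) = 21.

21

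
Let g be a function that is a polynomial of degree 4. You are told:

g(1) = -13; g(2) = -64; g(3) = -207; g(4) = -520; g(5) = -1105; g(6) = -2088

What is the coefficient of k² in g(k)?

-3

First differences: -51, -143, -313, -585, -983. Second differences: -92, -170, -272, -398. Third differences: -78, -102, -126. Fourth differences: -24, -24.
Level-4 differences are constant, so g has degree 4.
Fitting a degree-4 polynomial gives g(k) = -k^4 - 3k³ - 3k² - 6k.
The coefficient of k² is -3.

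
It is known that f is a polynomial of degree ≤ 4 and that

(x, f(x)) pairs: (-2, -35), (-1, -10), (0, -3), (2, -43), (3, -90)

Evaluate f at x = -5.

Write f(x) = ax^4 + bx³ + cx² + dx + e; the 5 given values yield a linear system in the 5 coefficients.
Solving, the top 2 coefficients vanish, and f(x) = -9x² - 2x - 3.
Then f(-5) = -218.

-218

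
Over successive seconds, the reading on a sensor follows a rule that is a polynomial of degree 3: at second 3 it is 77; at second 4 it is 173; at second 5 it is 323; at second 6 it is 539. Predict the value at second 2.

Write the value at n as P(n).
Write P(n) = an³ + bn² + cn + d; the 4 given values yield a linear system in the 4 coefficients.
Solving, P(n) = 2n³ + 3n² + n - 7.
Then P(2) = 23.

23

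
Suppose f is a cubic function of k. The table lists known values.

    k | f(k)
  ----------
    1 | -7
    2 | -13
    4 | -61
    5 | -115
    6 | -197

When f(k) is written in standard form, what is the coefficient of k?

Write f(k) = ak³ + bk² + ck + d; the 5 given values yield a linear system in the 4 coefficients.
Solving, f(k) = -k³ + k² - 2k - 5.
The coefficient of k is -2.

-2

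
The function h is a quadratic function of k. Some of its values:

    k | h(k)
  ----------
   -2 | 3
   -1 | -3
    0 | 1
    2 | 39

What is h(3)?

Write h(k) = ak² + bk + c; the 4 given values yield a linear system in the 3 coefficients.
Solving, h(k) = 5k² + 9k + 1.
Then h(3) = 73.

73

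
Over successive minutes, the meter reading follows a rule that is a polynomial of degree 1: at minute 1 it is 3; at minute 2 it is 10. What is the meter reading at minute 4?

Write the value at n as h(n).
Write h(n) = an + b; the 2 given values yield a linear system in the 2 coefficients.
Solving, h(n) = 7n - 4.
Then h(4) = 24.

24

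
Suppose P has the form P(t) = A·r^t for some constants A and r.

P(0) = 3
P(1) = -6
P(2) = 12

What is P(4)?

Consecutive ratio: -6/3 = -2, and 12/(-6) = -2, so r = -2.
Then A·(-2)^0 = 3 gives A = 3, and P(t) = 3·(-2)^t.
P(4) = 3·(-2)^4 = 48.

48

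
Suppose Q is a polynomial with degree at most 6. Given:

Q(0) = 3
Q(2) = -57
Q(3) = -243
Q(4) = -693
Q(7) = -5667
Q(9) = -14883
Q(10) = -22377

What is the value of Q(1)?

-3

Write Q(n) = an^6 + bn^5 + cn^4 + dn³ + en² + pn + q; the 7 given values yield a linear system in the 7 coefficients.
Solving, the top 2 coefficients vanish, and Q(n) = -2n^4 - 2n³ - 4n² + 2n + 3.
Then Q(1) = -3.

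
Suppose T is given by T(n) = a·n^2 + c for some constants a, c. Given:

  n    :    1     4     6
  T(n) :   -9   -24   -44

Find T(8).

From T(1) = -9 and T(4) = -24: 1a + c = -9 and 16a + c = -24.
Subtracting: 15a = -15, so a = -1; then c = -9 − (-1)·1 = -8.
So T(n) = -1n² − 8, and T(8) = -72.

-72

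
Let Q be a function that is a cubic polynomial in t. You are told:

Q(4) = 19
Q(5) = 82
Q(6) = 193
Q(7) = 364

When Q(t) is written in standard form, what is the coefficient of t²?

-6

Write Q(t) = at³ + bt² + ct + d; the 4 given values yield a linear system in the 4 coefficients.
Solving, Q(t) = 2t³ - 6t² - 5t + 7.
The coefficient of t² is -6.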